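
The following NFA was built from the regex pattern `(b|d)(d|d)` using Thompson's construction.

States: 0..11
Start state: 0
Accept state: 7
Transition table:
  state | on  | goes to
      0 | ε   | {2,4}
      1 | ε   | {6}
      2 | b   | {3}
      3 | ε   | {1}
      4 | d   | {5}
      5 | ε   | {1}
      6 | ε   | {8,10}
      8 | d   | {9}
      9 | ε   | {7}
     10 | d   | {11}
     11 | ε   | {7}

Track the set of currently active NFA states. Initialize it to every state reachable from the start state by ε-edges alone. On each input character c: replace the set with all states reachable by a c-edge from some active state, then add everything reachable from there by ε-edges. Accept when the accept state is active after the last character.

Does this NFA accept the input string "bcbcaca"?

Answer: REJECT

Trace:
initial (ε-close {0}): {0,2,4}
'b' @ 1: {1,3,6,8,10}
'c' @ 2: {}  — no active states
rest 'bcaca' ignored (set empty)
after full input: {}  (accept=7 not in)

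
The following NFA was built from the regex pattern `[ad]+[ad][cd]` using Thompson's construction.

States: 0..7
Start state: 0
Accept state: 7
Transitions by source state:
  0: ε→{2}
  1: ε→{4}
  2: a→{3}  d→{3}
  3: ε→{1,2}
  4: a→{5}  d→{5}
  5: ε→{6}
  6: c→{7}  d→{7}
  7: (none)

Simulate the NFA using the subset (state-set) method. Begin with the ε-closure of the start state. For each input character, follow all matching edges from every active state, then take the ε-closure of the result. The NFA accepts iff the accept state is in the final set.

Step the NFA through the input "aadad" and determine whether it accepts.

S₀ = ε-closure({0}) = {0,2}
'a' @ 1: {1,2,3,4}
'a' @ 2: {1,2,3,4,5,6}
'd' @ 3: {1,2,3,4,5,6,7}  (accept∈set)
'a' @ 4: {1,2,3,4,5,6}
'd' @ 5: {1,2,3,4,5,6,7}  (accept∈set)
end set {1,2,3,4,5,6,7} — state 7 in

Answer: ACCEPT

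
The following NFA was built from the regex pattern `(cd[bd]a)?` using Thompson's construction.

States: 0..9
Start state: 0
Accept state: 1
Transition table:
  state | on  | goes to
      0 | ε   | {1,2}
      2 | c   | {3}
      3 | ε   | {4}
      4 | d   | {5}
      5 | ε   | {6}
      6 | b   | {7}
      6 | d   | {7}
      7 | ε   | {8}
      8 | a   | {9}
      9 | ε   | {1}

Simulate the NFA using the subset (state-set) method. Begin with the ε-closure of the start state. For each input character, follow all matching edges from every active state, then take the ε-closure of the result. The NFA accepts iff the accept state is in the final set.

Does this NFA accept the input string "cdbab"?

Answer: REJECT

Trace:
start: ε-closure({0}) = {0,1,2}
'c' @ 1: {3,4}
'd' @ 2: {5,6}
'b' @ 3: {7,8}
'a' @ 4: {1,9}  (accept∈set)
'b' @ 5: {}  — state set empty
after full input: {}  (accept=1 not in)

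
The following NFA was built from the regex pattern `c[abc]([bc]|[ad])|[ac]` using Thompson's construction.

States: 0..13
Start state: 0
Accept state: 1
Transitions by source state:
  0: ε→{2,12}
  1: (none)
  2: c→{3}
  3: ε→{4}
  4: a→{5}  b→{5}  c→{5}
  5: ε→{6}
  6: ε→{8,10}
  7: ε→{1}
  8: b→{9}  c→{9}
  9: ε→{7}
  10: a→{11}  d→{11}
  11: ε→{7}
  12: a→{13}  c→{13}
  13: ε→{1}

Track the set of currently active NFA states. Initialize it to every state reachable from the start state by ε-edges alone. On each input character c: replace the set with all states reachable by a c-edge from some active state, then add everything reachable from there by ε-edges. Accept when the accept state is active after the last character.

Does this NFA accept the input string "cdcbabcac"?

S₀ = ε-closure({0}) = {0,2,12}
'c' @ 1: {1,3,4,13}  ✓accept
'd' @ 2: {}  — no active states
rest 'cbabcac' ignored (set empty)
end set {} — state 1 not in

Answer: REJECT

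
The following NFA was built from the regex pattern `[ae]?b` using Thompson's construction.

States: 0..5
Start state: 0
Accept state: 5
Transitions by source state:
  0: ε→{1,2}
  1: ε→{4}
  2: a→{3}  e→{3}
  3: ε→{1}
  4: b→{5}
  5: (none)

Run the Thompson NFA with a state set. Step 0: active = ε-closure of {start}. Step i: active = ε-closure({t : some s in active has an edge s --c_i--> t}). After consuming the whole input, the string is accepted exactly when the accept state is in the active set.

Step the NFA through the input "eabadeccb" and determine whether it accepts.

Answer: REJECT

Steps:
initial (ε-close {0}): {0,1,2,4}
'e' @ 1: {1,3,4}
'a' @ 2: {}  — state set empty
rest 'badeccb' ignored (set empty)
end set {} — state 5 not in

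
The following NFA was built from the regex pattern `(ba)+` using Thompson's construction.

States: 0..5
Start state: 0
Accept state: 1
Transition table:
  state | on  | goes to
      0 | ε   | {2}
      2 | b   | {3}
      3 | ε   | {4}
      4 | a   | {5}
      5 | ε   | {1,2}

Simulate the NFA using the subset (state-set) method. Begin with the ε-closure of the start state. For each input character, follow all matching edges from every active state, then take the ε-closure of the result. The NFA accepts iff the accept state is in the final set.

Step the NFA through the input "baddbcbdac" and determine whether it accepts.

initial (ε-close {0}): {0,2}
'b' @ 1: {3,4}
'a' @ 2: {1,2,5}  [accepting]
'd' @ 3: {}  — state set empty
rest 'dbcbdac' ignored (set empty)
final: {}; accept 1 not in set

Answer: REJECT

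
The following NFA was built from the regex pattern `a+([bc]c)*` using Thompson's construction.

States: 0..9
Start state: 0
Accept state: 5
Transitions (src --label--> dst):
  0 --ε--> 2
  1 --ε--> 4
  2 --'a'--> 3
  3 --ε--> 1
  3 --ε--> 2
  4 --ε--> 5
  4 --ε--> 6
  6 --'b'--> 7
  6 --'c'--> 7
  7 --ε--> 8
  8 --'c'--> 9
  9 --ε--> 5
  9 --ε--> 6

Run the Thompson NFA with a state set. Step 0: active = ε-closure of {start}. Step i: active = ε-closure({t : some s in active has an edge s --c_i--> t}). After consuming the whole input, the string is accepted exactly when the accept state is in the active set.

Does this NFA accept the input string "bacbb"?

start: ε-closure({0}) = {0,2}
'b' @ 1: {}  — state set empty
rest 'acbb' ignored (set empty)
after full input: {}  (accept=5 not in)

Answer: REJECT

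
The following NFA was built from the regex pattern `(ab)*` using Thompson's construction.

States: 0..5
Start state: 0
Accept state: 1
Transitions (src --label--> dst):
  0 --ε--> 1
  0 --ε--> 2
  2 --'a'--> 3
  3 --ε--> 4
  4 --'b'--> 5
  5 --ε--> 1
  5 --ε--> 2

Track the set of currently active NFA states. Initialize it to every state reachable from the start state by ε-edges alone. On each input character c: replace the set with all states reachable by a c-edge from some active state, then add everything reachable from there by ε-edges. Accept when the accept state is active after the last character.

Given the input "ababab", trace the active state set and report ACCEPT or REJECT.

initial (ε-close {0}): {0,1,2}
'a' @ 1: {3,4}
'b' @ 2: {1,2,5}  ✓accept
'a' @ 3: {3,4}
'b' @ 4: {1,2,5}  ✓accept
'a' @ 5: {3,4}
'b' @ 6: {1,2,5}  ✓accept
after full input: {1,2,5}  (accept=1 in)

Answer: ACCEPT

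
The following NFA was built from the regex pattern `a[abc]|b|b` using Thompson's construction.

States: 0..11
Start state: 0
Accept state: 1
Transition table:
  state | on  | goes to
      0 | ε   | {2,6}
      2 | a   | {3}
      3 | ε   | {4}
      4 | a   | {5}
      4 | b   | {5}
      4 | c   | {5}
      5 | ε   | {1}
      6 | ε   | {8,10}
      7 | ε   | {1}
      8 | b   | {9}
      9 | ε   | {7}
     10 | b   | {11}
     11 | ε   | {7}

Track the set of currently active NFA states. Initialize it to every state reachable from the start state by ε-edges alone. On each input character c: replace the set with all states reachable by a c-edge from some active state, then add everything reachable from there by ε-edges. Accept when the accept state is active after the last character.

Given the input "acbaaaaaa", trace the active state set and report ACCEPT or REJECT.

Answer: REJECT

Steps:
S₀ = ε-closure({0}) = {0,2,6,8,10}
'a' @ 1: {3,4}
'c' @ 2: {1,5}  ✓accept
'b' @ 3: {}  — dead — no transitions
rest 'aaaaaa' ignored (set empty)
end set {} — state 1 not in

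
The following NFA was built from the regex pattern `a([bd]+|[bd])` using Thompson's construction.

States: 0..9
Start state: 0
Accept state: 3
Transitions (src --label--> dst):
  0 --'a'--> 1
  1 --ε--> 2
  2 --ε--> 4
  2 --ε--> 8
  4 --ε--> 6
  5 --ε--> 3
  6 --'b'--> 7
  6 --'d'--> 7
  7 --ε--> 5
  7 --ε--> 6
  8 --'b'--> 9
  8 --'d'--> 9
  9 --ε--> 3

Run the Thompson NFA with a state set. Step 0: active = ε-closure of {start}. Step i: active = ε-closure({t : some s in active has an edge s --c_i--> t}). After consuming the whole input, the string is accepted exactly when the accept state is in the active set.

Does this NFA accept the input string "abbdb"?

Answer: ACCEPT

Derivation:
S₀ = ε-closure({0}) = {0}
'a' @ 1: {1,2,4,6,8}
'b' @ 2: {3,5,6,7,9}  ✓accept
'b' @ 3: {3,5,6,7}  ✓accept
'd' @ 4: {3,5,6,7}  ✓accept
'b' @ 5: {3,5,6,7}  ✓accept
final: {3,5,6,7}; accept 3 in set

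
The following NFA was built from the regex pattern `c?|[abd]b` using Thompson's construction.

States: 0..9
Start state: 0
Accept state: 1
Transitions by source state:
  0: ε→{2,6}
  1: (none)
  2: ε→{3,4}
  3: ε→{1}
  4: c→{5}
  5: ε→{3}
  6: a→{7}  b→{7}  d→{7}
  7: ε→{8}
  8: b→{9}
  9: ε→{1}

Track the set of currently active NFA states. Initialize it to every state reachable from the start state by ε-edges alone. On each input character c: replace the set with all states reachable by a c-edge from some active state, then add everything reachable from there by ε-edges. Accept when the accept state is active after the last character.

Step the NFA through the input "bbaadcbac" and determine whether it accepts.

Answer: REJECT

Derivation:
S₀ = ε-closure({0}) = {0,1,2,3,4,6}
'b' @ 1: {7,8}
'b' @ 2: {1,9}  ✓accept
'a' @ 3: {}  — no active states
rest 'adcbac' ignored (set empty)
after full input: {}  (accept=1 not in)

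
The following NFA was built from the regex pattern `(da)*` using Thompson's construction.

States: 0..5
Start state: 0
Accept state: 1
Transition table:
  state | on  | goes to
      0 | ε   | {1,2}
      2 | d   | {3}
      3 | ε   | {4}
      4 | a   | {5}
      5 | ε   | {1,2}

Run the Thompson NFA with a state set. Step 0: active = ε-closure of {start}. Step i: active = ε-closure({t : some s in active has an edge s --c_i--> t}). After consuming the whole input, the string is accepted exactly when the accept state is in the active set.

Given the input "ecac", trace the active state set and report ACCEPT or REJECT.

Answer: REJECT

Trace:
S₀ = ε-closure({0}) = {0,1,2}
'e' @ 1: {}  — no active states
rest 'cac' ignored (set empty)
end set {} — state 1 not in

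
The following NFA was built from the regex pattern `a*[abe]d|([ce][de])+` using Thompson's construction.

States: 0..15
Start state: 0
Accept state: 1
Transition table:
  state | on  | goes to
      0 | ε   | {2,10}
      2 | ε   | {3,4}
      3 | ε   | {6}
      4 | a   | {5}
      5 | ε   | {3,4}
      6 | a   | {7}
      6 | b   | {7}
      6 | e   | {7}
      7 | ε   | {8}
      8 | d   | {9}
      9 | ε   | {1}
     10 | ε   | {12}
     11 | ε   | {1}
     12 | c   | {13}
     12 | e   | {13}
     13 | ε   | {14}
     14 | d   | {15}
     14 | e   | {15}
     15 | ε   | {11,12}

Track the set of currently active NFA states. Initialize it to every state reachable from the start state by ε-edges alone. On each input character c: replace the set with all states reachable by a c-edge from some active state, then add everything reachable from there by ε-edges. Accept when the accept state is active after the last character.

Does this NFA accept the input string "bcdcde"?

Answer: REJECT

Trace:
initial (ε-close {0}): {0,2,3,4,6,10,12}
'b' @ 1: {7,8}
'c' @ 2: {}  — state set empty
rest 'dcde' ignored (set empty)
final: {}; accept 1 not in set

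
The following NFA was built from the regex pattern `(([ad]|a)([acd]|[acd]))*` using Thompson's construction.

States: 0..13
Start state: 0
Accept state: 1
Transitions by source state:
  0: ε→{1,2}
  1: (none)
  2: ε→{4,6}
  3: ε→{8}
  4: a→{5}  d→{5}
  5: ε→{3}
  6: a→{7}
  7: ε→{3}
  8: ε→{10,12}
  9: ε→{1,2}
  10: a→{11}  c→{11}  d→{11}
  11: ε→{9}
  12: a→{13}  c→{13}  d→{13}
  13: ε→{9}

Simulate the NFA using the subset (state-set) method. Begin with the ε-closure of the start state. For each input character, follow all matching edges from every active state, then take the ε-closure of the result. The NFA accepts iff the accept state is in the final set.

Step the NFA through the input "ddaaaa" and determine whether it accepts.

Answer: ACCEPT

Derivation:
S₀ = ε-closure({0}) = {0,1,2,4,6}
'd' @ 1: {3,5,8,10,12}
'd' @ 2: {1,2,4,6,9,11,13}  [accepting]
'a' @ 3: {3,5,7,8,10,12}
'a' @ 4: {1,2,4,6,9,11,13}  [accepting]
'a' @ 5: {3,5,7,8,10,12}
'a' @ 6: {1,2,4,6,9,11,13}  [accepting]
after full input: {1,2,4,6,9,11,13}  (accept=1 in)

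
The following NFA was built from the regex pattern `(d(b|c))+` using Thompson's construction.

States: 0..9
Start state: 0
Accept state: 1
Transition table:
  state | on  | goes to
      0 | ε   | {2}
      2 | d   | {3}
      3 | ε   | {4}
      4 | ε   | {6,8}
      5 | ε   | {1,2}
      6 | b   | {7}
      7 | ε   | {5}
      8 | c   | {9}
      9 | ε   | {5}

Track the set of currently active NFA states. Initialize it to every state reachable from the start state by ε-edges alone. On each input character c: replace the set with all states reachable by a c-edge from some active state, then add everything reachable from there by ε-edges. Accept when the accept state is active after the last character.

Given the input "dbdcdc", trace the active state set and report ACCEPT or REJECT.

initial (ε-close {0}): {0,2}
'd' @ 1: {3,4,6,8}
'b' @ 2: {1,2,5,7}  [accepting]
'd' @ 3: {3,4,6,8}
'c' @ 4: {1,2,5,9}  [accepting]
'd' @ 5: {3,4,6,8}
'c' @ 6: {1,2,5,9}  [accepting]
final: {1,2,5,9}; accept 1 in set

Answer: ACCEPT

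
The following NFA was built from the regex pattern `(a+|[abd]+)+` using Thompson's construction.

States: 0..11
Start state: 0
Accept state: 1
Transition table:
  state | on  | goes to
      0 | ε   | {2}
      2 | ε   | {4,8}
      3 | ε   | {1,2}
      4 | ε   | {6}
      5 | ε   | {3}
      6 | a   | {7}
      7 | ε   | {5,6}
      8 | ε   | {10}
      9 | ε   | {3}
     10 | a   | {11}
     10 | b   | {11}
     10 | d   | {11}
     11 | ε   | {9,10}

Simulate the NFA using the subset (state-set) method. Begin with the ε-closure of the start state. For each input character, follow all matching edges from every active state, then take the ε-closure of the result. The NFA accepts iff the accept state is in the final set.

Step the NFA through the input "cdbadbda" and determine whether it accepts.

Answer: REJECT

Derivation:
initial (ε-close {0}): {0,2,4,6,8,10}
'c' @ 1: {}  — state set empty
rest 'dbadbda' ignored (set empty)
after full input: {}  (accept=1 not in)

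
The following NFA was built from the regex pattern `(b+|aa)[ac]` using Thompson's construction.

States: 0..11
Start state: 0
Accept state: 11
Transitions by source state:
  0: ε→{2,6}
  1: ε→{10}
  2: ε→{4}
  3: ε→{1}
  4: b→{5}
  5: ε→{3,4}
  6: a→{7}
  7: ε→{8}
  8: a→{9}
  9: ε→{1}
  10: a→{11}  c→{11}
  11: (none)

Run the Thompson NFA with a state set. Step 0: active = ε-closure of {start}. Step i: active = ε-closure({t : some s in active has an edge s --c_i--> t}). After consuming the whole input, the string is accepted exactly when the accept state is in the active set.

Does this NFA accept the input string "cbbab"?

start: ε-closure({0}) = {0,2,4,6}
'c' @ 1: {}  — no active states
rest 'bbab' ignored (set empty)
after full input: {}  (accept=11 not in)

Answer: REJECT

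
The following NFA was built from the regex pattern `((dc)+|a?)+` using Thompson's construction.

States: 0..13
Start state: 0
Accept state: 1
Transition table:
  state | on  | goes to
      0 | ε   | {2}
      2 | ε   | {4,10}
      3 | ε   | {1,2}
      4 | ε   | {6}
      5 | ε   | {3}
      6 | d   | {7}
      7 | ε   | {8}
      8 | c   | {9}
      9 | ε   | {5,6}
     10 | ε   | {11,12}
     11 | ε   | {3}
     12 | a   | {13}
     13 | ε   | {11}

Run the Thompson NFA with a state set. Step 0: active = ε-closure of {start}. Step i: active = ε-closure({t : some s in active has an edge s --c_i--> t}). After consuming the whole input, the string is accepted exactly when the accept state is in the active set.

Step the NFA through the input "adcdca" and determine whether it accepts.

Answer: ACCEPT

Steps:
start: ε-closure({0}) = {0,1,2,3,4,6,10,11,12}
'a' @ 1: {1,2,3,4,6,10,11,12,13}  [accepting]
'd' @ 2: {7,8}
'c' @ 3: {1,2,3,4,5,6,9,10,11,12}  [accepting]
'd' @ 4: {7,8}
'c' @ 5: {1,2,3,4,5,6,9,10,11,12}  [accepting]
'a' @ 6: {1,2,3,4,6,10,11,12,13}  [accepting]
final: {1,2,3,4,6,10,11,12,13}; accept 1 in set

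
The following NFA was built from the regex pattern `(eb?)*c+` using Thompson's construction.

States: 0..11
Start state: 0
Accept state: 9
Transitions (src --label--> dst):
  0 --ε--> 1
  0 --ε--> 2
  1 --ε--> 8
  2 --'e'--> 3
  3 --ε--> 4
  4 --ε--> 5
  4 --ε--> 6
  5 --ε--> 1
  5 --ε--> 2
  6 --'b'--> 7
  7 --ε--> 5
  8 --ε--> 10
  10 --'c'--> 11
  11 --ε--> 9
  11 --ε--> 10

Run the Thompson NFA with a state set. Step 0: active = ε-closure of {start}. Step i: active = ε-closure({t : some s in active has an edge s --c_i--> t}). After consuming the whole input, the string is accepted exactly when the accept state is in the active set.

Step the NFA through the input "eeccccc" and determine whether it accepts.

start: ε-closure({0}) = {0,1,2,8,10}
'e' @ 1: {1,2,3,4,5,6,8,10}
'e' @ 2: {1,2,3,4,5,6,8,10}
'c' @ 3: {9,10,11}  (accept∈set)
'c' @ 4: {9,10,11}  (accept∈set)
'c' @ 5: {9,10,11}  (accept∈set)
'c' @ 6: {9,10,11}  (accept∈set)
'c' @ 7: {9,10,11}  (accept∈set)
after full input: {9,10,11}  (accept=9 in)

Answer: ACCEPT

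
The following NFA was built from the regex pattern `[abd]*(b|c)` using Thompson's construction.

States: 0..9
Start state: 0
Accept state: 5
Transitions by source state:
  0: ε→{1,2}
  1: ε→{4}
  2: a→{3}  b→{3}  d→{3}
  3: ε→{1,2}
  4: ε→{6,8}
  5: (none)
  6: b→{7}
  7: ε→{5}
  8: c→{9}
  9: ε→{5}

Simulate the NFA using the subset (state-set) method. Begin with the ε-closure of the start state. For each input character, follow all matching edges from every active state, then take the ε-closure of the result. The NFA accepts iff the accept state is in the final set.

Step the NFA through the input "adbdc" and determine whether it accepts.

S₀ = ε-closure({0}) = {0,1,2,4,6,8}
'a' @ 1: {1,2,3,4,6,8}
'd' @ 2: {1,2,3,4,6,8}
'b' @ 3: {1,2,3,4,5,6,7,8}  [accepting]
'd' @ 4: {1,2,3,4,6,8}
'c' @ 5: {5,9}  [accepting]
after full input: {5,9}  (accept=5 in)

Answer: ACCEPT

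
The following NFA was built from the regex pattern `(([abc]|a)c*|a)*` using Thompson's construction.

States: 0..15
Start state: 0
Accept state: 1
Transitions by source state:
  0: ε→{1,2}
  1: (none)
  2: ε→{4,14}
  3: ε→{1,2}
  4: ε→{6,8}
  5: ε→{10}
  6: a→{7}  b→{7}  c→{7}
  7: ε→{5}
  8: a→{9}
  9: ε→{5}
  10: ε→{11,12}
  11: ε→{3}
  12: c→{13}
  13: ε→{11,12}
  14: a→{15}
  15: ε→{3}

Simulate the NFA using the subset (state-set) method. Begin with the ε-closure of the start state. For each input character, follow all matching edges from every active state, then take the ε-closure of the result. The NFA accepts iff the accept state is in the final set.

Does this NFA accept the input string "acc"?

initial (ε-close {0}): {0,1,2,4,6,8,14}
'a' @ 1: {1,2,3,4,5,6,7,8,9,10,11,12,14,15}  (accept∈set)
'c' @ 2: {1,2,3,4,5,6,7,8,10,11,12,13,14}  (accept∈set)
'c' @ 3: {1,2,3,4,5,6,7,8,10,11,12,13,14}  (accept∈set)
end set {1,2,3,4,5,6,7,8,10,11,12,13,14} — state 1 in

Answer: ACCEPT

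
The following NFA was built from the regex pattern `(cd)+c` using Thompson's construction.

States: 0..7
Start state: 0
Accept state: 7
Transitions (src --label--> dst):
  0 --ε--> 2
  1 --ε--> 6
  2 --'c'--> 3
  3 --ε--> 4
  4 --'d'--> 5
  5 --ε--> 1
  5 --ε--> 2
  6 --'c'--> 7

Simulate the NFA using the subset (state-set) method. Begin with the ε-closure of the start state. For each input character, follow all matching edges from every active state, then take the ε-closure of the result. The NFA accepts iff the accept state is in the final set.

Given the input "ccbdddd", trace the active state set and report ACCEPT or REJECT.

Answer: REJECT

Trace:
initial (ε-close {0}): {0,2}
'c' @ 1: {3,4}
'c' @ 2: {}  — state set empty
rest 'bdddd' ignored (set empty)
end set {} — state 7 not in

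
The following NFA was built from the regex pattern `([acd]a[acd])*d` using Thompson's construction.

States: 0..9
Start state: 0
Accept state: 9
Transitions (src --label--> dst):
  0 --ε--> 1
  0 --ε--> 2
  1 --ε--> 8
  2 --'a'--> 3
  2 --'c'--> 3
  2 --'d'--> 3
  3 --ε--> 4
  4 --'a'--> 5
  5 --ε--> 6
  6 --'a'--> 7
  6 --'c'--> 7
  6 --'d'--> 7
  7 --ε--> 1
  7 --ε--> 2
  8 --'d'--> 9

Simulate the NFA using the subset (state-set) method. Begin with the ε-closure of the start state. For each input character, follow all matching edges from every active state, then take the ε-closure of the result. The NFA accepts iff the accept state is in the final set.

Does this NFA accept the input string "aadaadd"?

initial (ε-close {0}): {0,1,2,8}
'a' @ 1: {3,4}
'a' @ 2: {5,6}
'd' @ 3: {1,2,7,8}
'a' @ 4: {3,4}
'a' @ 5: {5,6}
'd' @ 6: {1,2,7,8}
'd' @ 7: {3,4,9}  [accepting]
end set {3,4,9} — state 9 in

Answer: ACCEPT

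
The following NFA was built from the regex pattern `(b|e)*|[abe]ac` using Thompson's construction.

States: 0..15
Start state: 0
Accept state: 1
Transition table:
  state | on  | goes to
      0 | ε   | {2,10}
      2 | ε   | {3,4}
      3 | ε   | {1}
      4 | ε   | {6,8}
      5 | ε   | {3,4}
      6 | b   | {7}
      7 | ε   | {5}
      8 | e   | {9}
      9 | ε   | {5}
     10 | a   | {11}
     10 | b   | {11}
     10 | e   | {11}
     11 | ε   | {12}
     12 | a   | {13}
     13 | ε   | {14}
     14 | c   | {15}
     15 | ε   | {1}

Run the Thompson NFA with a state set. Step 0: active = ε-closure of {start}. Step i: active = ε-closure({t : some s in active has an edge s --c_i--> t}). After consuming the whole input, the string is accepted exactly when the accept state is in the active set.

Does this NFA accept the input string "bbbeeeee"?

Answer: ACCEPT

Derivation:
S₀ = ε-closure({0}) = {0,1,2,3,4,6,8,10}
'b' @ 1: {1,3,4,5,6,7,8,11,12}  [accepting]
'b' @ 2: {1,3,4,5,6,7,8}  [accepting]
'b' @ 3: {1,3,4,5,6,7,8}  [accepting]
'e' @ 4: {1,3,4,5,6,8,9}  [accepting]
'e' @ 5: {1,3,4,5,6,8,9}  [accepting]
'e' @ 6: {1,3,4,5,6,8,9}  [accepting]
'e' @ 7: {1,3,4,5,6,8,9}  [accepting]
'e' @ 8: {1,3,4,5,6,8,9}  [accepting]
after full input: {1,3,4,5,6,8,9}  (accept=1 in)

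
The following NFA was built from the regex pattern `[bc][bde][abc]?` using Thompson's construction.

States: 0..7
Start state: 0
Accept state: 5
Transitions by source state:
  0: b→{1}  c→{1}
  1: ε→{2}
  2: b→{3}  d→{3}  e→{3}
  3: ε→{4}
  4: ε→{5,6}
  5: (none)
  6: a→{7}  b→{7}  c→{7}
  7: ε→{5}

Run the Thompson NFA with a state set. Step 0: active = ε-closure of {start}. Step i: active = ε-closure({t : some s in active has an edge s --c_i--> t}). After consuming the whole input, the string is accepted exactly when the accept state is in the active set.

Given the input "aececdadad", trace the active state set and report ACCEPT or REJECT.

Answer: REJECT

Derivation:
start: ε-closure({0}) = {0}
'a' @ 1: {}  — no active states
rest 'ececdadad' ignored (set empty)
end set {} — state 5 not in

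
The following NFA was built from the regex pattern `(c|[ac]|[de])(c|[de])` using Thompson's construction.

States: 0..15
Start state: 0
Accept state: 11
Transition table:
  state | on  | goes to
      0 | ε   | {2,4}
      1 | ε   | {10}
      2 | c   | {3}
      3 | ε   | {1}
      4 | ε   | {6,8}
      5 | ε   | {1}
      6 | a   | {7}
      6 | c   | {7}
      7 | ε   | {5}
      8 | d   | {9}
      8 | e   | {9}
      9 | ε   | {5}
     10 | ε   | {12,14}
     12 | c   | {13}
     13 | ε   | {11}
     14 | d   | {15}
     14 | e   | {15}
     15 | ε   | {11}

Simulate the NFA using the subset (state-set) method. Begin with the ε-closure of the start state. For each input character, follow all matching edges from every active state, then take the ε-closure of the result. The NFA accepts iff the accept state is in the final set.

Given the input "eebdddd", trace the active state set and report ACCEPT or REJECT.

initial (ε-close {0}): {0,2,4,6,8}
'e' @ 1: {1,5,9,10,12,14}
'e' @ 2: {11,15}  ✓accept
'b' @ 3: {}  — state set empty
rest 'dddd' ignored (set empty)
end set {} — state 11 not in

Answer: REJECT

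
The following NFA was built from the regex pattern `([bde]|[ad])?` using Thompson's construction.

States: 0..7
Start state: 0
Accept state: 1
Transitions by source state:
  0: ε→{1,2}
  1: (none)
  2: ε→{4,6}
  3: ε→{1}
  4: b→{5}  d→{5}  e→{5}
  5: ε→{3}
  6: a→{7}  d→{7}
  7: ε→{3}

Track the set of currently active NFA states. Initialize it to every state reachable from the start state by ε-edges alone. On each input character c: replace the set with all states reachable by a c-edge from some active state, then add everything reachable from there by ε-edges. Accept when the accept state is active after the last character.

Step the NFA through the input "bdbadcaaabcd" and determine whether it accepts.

Answer: REJECT

Trace:
initial (ε-close {0}): {0,1,2,4,6}
'b' @ 1: {1,3,5}  [accepting]
'd' @ 2: {}  — no active states
rest 'badcaaabcd' ignored (set empty)
final: {}; accept 1 not in set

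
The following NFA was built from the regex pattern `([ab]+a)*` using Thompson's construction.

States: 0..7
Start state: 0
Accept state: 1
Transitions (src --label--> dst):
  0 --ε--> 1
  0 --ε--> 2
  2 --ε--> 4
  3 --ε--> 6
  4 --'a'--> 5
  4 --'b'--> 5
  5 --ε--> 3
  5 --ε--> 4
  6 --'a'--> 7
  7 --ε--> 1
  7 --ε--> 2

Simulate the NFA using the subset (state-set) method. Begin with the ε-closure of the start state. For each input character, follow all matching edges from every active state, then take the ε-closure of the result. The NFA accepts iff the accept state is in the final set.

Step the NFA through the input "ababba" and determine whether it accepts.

S₀ = ε-closure({0}) = {0,1,2,4}
'a' @ 1: {3,4,5,6}
'b' @ 2: {3,4,5,6}
'a' @ 3: {1,2,3,4,5,6,7}  [accepting]
'b' @ 4: {3,4,5,6}
'b' @ 5: {3,4,5,6}
'a' @ 6: {1,2,3,4,5,6,7}  [accepting]
after full input: {1,2,3,4,5,6,7}  (accept=1 in)

Answer: ACCEPT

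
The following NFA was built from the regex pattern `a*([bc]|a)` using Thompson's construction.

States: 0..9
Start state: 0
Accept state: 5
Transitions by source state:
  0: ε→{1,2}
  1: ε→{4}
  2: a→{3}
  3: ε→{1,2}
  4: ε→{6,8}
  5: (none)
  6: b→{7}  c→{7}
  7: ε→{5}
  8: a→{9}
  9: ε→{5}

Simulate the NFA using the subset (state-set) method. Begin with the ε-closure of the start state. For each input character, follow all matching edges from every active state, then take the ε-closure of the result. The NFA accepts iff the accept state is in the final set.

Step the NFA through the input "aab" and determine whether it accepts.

Answer: ACCEPT

Trace:
initial (ε-close {0}): {0,1,2,4,6,8}
'a' @ 1: {1,2,3,4,5,6,8,9}  [accepting]
'a' @ 2: {1,2,3,4,5,6,8,9}  [accepting]
'b' @ 3: {5,7}  [accepting]
after full input: {5,7}  (accept=5 in)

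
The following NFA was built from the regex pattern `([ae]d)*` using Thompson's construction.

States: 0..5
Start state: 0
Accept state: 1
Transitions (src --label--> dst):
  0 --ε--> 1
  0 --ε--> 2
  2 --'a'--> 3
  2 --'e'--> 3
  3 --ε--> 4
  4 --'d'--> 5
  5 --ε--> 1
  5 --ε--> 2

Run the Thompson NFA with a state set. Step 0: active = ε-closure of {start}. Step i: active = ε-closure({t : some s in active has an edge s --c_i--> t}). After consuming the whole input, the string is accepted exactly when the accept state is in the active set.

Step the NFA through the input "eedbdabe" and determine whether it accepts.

Answer: REJECT

Steps:
start: ε-closure({0}) = {0,1,2}
'e' @ 1: {3,4}
'e' @ 2: {}  — no active states
rest 'dbdabe' ignored (set empty)
after full input: {}  (accept=1 not in)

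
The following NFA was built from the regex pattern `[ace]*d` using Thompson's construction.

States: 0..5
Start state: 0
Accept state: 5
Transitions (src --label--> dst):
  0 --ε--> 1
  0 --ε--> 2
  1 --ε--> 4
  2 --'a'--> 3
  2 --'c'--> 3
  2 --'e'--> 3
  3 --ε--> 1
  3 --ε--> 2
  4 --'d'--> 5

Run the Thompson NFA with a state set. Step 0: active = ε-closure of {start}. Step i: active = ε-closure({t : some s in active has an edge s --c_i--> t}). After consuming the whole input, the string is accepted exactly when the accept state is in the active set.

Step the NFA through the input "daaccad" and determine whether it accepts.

S₀ = ε-closure({0}) = {0,1,2,4}
'd' @ 1: {5}  [accepting]
'a' @ 2: {}  — state set empty
rest 'accad' ignored (set empty)
final: {}; accept 5 not in set

Answer: REJECT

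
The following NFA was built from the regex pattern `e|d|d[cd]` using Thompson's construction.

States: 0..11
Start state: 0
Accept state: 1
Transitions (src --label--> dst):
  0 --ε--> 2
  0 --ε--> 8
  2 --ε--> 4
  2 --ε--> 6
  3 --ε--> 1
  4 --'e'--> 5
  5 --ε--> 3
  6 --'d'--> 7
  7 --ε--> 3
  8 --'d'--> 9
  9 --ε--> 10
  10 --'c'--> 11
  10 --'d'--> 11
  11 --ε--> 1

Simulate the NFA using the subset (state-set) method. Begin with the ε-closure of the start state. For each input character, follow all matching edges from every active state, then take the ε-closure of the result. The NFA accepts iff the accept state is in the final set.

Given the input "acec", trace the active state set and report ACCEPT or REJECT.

initial (ε-close {0}): {0,2,4,6,8}
'a' @ 1: {}  — state set empty
rest 'cec' ignored (set empty)
final: {}; accept 1 not in set

Answer: REJECT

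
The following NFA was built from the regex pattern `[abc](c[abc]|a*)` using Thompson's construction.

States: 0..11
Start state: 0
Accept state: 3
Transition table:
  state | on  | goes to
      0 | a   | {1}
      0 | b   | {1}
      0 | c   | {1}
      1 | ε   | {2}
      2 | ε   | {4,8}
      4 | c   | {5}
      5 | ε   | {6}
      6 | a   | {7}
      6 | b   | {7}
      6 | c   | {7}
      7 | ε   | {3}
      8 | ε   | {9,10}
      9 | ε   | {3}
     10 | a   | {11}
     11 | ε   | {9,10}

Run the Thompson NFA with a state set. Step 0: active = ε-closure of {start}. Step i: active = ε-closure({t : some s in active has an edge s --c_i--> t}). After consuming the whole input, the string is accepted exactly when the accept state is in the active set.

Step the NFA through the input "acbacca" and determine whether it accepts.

Answer: REJECT

Trace:
start: ε-closure({0}) = {0}
'a' @ 1: {1,2,3,4,8,9,10}  ✓accept
'c' @ 2: {5,6}
'b' @ 3: {3,7}  ✓accept
'a' @ 4: {}  — state set empty
rest 'cca' ignored (set empty)
final: {}; accept 3 not in set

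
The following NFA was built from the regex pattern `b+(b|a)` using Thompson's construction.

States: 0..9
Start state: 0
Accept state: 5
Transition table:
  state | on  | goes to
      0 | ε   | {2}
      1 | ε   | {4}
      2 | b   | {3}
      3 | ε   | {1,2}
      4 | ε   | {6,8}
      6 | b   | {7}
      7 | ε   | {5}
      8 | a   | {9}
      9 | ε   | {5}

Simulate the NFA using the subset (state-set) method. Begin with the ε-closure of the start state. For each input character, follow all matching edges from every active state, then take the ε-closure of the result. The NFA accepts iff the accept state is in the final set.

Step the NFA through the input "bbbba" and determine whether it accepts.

Answer: ACCEPT

Steps:
start: ε-closure({0}) = {0,2}
'b' @ 1: {1,2,3,4,6,8}
'b' @ 2: {1,2,3,4,5,6,7,8}  [accepting]
'b' @ 3: {1,2,3,4,5,6,7,8}  [accepting]
'b' @ 4: {1,2,3,4,5,6,7,8}  [accepting]
'a' @ 5: {5,9}  [accepting]
end set {5,9} — state 5 in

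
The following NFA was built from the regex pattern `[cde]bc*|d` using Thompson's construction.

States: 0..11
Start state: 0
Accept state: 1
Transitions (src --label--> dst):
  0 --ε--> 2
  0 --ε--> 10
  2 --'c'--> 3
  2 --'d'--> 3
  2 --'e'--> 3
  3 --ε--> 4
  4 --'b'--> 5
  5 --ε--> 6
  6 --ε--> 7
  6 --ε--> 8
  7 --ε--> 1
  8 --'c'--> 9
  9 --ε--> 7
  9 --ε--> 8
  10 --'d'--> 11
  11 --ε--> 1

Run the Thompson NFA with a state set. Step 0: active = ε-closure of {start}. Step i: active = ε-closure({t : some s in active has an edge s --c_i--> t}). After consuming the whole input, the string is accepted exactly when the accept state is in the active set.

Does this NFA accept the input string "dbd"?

S₀ = ε-closure({0}) = {0,2,10}
'd' @ 1: {1,3,4,11}  (accept∈set)
'b' @ 2: {1,5,6,7,8}  (accept∈set)
'd' @ 3: {}  — dead — no transitions
after full input: {}  (accept=1 not in)

Answer: REJECT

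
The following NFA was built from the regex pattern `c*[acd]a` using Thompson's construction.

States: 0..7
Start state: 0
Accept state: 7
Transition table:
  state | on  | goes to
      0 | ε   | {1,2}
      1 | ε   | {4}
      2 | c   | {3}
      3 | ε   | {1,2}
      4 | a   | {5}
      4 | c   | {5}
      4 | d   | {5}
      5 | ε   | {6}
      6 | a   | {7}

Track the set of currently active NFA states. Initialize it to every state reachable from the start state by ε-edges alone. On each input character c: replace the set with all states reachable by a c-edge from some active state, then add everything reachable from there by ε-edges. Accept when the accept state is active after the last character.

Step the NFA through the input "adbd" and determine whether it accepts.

Answer: REJECT

Trace:
S₀ = ε-closure({0}) = {0,1,2,4}
'a' @ 1: {5,6}
'd' @ 2: {}  — no active states
rest 'bd' ignored (set empty)
final: {}; accept 7 not in set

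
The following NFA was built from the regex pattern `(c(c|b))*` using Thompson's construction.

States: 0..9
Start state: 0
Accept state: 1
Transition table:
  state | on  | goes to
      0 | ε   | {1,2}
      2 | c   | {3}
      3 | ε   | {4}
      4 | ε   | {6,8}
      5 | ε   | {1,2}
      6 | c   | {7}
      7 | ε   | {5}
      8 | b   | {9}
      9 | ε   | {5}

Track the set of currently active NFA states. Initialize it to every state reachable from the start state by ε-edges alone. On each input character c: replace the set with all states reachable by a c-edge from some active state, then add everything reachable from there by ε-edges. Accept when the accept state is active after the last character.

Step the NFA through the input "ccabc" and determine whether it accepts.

Answer: REJECT

Derivation:
start: ε-closure({0}) = {0,1,2}
'c' @ 1: {3,4,6,8}
'c' @ 2: {1,2,5,7}  [accepting]
'a' @ 3: {}  — dead — no transitions
rest 'bc' ignored (set empty)
end set {} — state 1 not in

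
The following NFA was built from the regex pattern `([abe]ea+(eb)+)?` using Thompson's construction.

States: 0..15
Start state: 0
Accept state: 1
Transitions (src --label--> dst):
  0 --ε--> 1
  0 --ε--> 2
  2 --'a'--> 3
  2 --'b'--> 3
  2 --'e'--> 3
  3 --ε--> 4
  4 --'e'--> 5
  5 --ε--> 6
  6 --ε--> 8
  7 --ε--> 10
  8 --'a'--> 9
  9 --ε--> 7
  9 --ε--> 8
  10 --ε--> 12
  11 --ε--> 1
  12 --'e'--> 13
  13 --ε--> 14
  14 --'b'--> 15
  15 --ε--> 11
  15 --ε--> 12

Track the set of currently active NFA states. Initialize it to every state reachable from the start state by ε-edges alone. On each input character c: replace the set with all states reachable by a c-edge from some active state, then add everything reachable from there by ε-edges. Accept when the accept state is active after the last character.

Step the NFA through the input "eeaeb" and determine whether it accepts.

S₀ = ε-closure({0}) = {0,1,2}
'e' @ 1: {3,4}
'e' @ 2: {5,6,8}
'a' @ 3: {7,8,9,10,12}
'e' @ 4: {13,14}
'b' @ 5: {1,11,12,15}  [accepting]
after full input: {1,11,12,15}  (accept=1 in)

Answer: ACCEPT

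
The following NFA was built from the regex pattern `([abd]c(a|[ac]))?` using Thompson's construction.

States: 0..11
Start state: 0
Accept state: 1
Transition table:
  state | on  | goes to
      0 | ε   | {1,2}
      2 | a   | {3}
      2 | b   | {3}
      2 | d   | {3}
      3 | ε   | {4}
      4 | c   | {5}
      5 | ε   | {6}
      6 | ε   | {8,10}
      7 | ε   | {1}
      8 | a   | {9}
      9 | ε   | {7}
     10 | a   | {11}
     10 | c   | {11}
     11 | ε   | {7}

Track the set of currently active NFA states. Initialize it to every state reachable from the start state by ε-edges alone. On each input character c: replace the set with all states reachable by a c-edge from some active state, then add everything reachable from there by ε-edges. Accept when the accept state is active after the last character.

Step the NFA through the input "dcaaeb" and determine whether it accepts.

Answer: REJECT

Derivation:
S₀ = ε-closure({0}) = {0,1,2}
'd' @ 1: {3,4}
'c' @ 2: {5,6,8,10}
'a' @ 3: {1,7,9,11}  ✓accept
'a' @ 4: {}  — state set empty
rest 'eb' ignored (set empty)
end set {} — state 1 not in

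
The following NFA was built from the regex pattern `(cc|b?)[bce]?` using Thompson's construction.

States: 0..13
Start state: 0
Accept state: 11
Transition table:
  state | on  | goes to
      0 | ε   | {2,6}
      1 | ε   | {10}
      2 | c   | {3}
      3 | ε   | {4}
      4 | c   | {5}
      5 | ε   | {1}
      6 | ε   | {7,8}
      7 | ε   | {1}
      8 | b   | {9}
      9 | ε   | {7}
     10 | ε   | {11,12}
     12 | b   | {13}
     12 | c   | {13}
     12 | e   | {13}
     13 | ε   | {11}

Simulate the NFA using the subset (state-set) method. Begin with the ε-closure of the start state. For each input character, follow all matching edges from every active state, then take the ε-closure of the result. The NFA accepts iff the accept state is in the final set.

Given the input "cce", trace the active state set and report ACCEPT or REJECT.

Answer: ACCEPT

Derivation:
S₀ = ε-closure({0}) = {0,1,2,6,7,8,10,11,12}
'c' @ 1: {3,4,11,13}  [accepting]
'c' @ 2: {1,5,10,11,12}  [accepting]
'e' @ 3: {11,13}  [accepting]
end set {11,13} — state 11 in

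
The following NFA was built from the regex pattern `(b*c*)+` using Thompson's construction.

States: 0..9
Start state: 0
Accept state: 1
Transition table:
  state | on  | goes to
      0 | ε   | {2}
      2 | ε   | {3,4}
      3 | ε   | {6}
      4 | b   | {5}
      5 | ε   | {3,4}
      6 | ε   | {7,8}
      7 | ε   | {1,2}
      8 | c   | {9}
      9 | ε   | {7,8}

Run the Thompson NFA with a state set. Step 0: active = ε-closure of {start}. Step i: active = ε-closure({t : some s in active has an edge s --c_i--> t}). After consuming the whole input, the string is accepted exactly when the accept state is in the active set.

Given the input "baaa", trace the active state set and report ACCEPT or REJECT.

Answer: REJECT

Derivation:
S₀ = ε-closure({0}) = {0,1,2,3,4,6,7,8}
'b' @ 1: {1,2,3,4,5,6,7,8}  (accept∈set)
'a' @ 2: {}  — no active states
rest 'aa' ignored (set empty)
final: {}; accept 1 not in set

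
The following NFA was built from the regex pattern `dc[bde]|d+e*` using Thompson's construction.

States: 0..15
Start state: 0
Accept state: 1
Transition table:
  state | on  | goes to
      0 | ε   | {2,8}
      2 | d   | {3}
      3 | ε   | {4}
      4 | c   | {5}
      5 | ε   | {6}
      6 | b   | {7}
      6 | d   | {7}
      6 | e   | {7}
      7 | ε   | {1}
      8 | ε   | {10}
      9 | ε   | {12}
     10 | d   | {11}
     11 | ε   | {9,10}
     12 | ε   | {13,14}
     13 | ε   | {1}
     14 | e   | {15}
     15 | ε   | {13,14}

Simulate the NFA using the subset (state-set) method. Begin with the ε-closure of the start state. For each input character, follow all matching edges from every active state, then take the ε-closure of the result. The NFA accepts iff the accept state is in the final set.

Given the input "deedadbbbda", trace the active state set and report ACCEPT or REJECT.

Answer: REJECT

Trace:
start: ε-closure({0}) = {0,2,8,10}
'd' @ 1: {1,3,4,9,10,11,12,13,14}  [accepting]
'e' @ 2: {1,13,14,15}  [accepting]
'e' @ 3: {1,13,14,15}  [accepting]
'd' @ 4: {}  — no active states
rest 'adbbbda' ignored (set empty)
final: {}; accept 1 not in set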